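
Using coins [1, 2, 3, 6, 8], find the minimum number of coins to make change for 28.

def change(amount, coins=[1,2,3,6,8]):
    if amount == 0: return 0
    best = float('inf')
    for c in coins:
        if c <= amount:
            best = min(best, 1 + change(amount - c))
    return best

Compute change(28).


Building up with DP:
change(0) = 0
change(1) = min(1+change(0)=1+0=1) = 1
change(2) = min(1+change(1)=1+1=2, 1+change(0)=1+0=1) = 1
change(3) = min(1+change(2)=1+1=2, 1+change(1)=1+1=2, 1+change(0)=1+0=1) = 1
change(4) = min(1+change(3)=1+1=2, 1+change(2)=1+1=2, 1+change(1)=1+1=2) = 2
change(5) = min(1+change(4)=1+2=3, 1+change(3)=1+1=2, 1+change(2)=1+1=2) = 2
change(6) = min(1+change(5)=1+2=3, 1+change(4)=1+2=3, 1+change(3)=1+1=2, 1+change(0)=1+0=1) = 1
change(7) = min(1+change(6)=1+1=2, 1+change(5)=1+2=3, 1+change(4)=1+2=3, 1+change(1)=1+1=2) = 2
change(8) = min(1+change(7)=1+2=3, 1+change(6)=1+1=2, 1+change(5)=1+2=3, 1+change(2)=1+1=2, 1+change(0)=1+0=1) = 1
change(9) = min(1+change(8)=1+1=2, 1+change(7)=1+2=3, 1+change(6)=1+1=2, 1+change(3)=1+1=2, 1+change(1)=1+1=2) = 2
change(10) = min(1+change(9)=1+2=3, 1+change(8)=1+1=2, 1+change(7)=1+2=3, 1+change(4)=1+2=3, 1+change(2)=1+1=2) = 2
change(11) = min(1+change(10)=1+2=3, 1+change(9)=1+2=3, 1+change(8)=1+1=2, 1+change(5)=1+2=3, 1+change(3)=1+1=2) = 2
change(12) = min(1+change(11)=1+2=3, 1+change(10)=1+2=3, 1+change(9)=1+2=3, 1+change(6)=1+1=2, 1+change(4)=1+2=3) = 2
change(13) = min(1+change(12)=1+2=3, 1+change(11)=1+2=3, 1+change(10)=1+2=3, 1+change(7)=1+2=3, 1+change(5)=1+2=3) = 3
change(14) = min(1+change(13)=1+3=4, 1+change(12)=1+2=3, 1+change(11)=1+2=3, 1+change(8)=1+1=2, 1+change(6)=1+1=2) = 2
change(15) = min(1+change(14)=1+2=3, 1+change(13)=1+3=4, 1+change(12)=1+2=3, 1+change(9)=1+2=3, 1+change(7)=1+2=3) = 3
change(16) = min(1+change(15)=1+3=4, 1+change(14)=1+2=3, 1+change(13)=1+3=4, 1+change(10)=1+2=3, 1+change(8)=1+1=2) = 2
change(17) = min(1+change(16)=1+2=3, 1+change(15)=1+3=4, 1+change(14)=1+2=3, 1+change(11)=1+2=3, 1+change(9)=1+2=3) = 3
change(18) = min(1+change(17)=1+3=4, 1+change(16)=1+2=3, 1+change(15)=1+3=4, 1+change(12)=1+2=3, 1+change(10)=1+2=3) = 3
change(19) = min(1+change(18)=1+3=4, 1+change(17)=1+3=4, 1+change(16)=1+2=3, 1+change(13)=1+3=4, 1+change(11)=1+2=3) = 3
change(20) = min(1+change(19)=1+3=4, 1+change(18)=1+3=4, 1+change(17)=1+3=4, 1+change(14)=1+2=3, 1+change(12)=1+2=3) = 3
change(21) = min(1+change(20)=1+3=4, 1+change(19)=1+3=4, 1+change(18)=1+3=4, 1+change(15)=1+3=4, 1+change(13)=1+3=4) = 4
change(22) = min(1+change(21)=1+4=5, 1+change(20)=1+3=4, 1+change(19)=1+3=4, 1+change(16)=1+2=3, 1+change(14)=1+2=3) = 3
change(23) = min(1+change(22)=1+3=4, 1+change(21)=1+4=5, 1+change(20)=1+3=4, 1+change(17)=1+3=4, 1+change(15)=1+3=4) = 4
change(24) = min(1+change(23)=1+4=5, 1+change(22)=1+3=4, 1+change(21)=1+4=5, 1+change(18)=1+3=4, 1+change(16)=1+2=3) = 3
change(25) = min(1+change(24)=1+3=4, 1+change(23)=1+4=5, 1+change(22)=1+3=4, 1+change(19)=1+3=4, 1+change(17)=1+3=4) = 4
change(26) = min(1+change(25)=1+4=5, 1+change(24)=1+3=4, 1+change(23)=1+4=5, 1+change(20)=1+3=4, 1+change(18)=1+3=4) = 4
change(27) = min(1+change(26)=1+4=5, 1+change(25)=1+4=5, 1+change(24)=1+3=4, 1+change(21)=1+4=5, 1+change(19)=1+3=4) = 4
change(28) = min(1+change(27)=1+4=5, 1+change(26)=1+4=5, 1+change(25)=1+4=5, 1+change(22)=1+3=4, 1+change(20)=1+3=4) = 4

4


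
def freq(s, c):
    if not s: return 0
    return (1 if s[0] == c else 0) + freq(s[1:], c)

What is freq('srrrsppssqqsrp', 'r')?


s[0]='s' != 'r' -> 0
s[0]='r' == 'r' -> 1
s[0]='r' == 'r' -> 1
s[0]='r' == 'r' -> 1
s[0]='s' != 'r' -> 0
s[0]='p' != 'r' -> 0
s[0]='p' != 'r' -> 0
s[0]='s' != 'r' -> 0
s[0]='s' != 'r' -> 0
s[0]='q' != 'r' -> 0
s[0]='q' != 'r' -> 0
s[0]='s' != 'r' -> 0
s[0]='r' == 'r' -> 1
s[0]='p' != 'r' -> 0
Sum: 0 + 1 + 1 + 1 + 0 + 0 + 0 + 0 + 0 + 0 + 0 + 0 + 1 + 0 = 4

4


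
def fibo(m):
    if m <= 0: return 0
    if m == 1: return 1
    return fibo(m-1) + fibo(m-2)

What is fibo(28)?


Computing fibo(28) bottom-up:
fibo(0) = 0
fibo(1) = 1
fibo(2) = fibo(1) + fibo(0) = 1 + 0 = 1
fibo(3) = fibo(2) + fibo(1) = 1 + 1 = 2
fibo(4) = fibo(3) + fibo(2) = 2 + 1 = 3
fibo(5) = fibo(4) + fibo(3) = 3 + 2 = 5
fibo(6) = fibo(5) + fibo(4) = 5 + 3 = 8
fibo(7) = fibo(6) + fibo(5) = 8 + 5 = 13
fibo(8) = fibo(7) + fibo(6) = 13 + 8 = 21
fibo(9) = fibo(8) + fibo(7) = 21 + 13 = 34
fibo(10) = fibo(9) + fibo(8) = 34 + 21 = 55
fibo(11) = fibo(10) + fibo(9) = 55 + 34 = 89
fibo(12) = fibo(11) + fibo(10) = 89 + 55 = 144
fibo(13) = fibo(12) + fibo(11) = 144 + 89 = 233
fibo(14) = fibo(13) + fibo(12) = 233 + 144 = 377
fibo(15) = fibo(14) + fibo(13) = 377 + 233 = 610
fibo(16) = fibo(15) + fibo(14) = 610 + 377 = 987
fibo(17) = fibo(16) + fibo(15) = 987 + 610 = 1597
fibo(18) = fibo(17) + fibo(16) = 1597 + 987 = 2584
fibo(19) = fibo(18) + fibo(17) = 2584 + 1597 = 4181
fibo(20) = fibo(19) + fibo(18) = 4181 + 2584 = 6765
fibo(21) = fibo(20) + fibo(19) = 6765 + 4181 = 10946
fibo(22) = fibo(21) + fibo(20) = 10946 + 6765 = 17711
fibo(23) = fibo(22) + fibo(21) = 17711 + 10946 = 28657
fibo(24) = fibo(23) + fibo(22) = 28657 + 17711 = 46368
fibo(25) = fibo(24) + fibo(23) = 46368 + 28657 = 75025
fibo(26) = fibo(25) + fibo(24) = 75025 + 46368 = 121393
fibo(27) = fibo(26) + fibo(25) = 121393 + 75025 = 196418
fibo(28) = fibo(27) + fibo(26) = 196418 + 121393 = 317811

317811


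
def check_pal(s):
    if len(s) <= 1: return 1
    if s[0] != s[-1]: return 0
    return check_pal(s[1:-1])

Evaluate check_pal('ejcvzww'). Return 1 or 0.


check_pal('ejcvzww'): s[0]='e' != s[-1]='w' -> return 0
Result: 0 (not a palindrome)

0


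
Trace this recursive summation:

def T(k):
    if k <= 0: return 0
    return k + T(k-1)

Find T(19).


T(19)
= 19 + 18 + 17 + 16 + 15 + 14 + 13 + 12 + 11 + 10 + 9 + 8 + 7 + 6 + 5 + 4 + 3 + 2 + 1 + T(0)
= 19 + 18 + 17 + 16 + 15 + 14 + 13 + 12 + 11 + 10 + 9 + 8 + 7 + 6 + 5 + 4 + 3 + 2 + 1 + 0
= 190

190


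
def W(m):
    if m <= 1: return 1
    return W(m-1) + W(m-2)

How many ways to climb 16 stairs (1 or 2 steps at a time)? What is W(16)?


Building up from base cases:
W(0) = 1
W(1) = 1
W(2) = W(1) + W(0) = 1 + 1 = 2
W(3) = W(2) + W(1) = 2 + 1 = 3
W(4) = W(3) + W(2) = 3 + 2 = 5
W(5) = W(4) + W(3) = 5 + 3 = 8
W(6) = W(5) + W(4) = 8 + 5 = 13
W(7) = W(6) + W(5) = 13 + 8 = 21
W(8) = W(7) + W(6) = 21 + 13 = 34
W(9) = W(8) + W(7) = 34 + 21 = 55
W(10) = W(9) + W(8) = 55 + 34 = 89
W(11) = W(10) + W(9) = 89 + 55 = 144
W(12) = W(11) + W(10) = 144 + 89 = 233
W(13) = W(12) + W(11) = 233 + 144 = 377
W(14) = W(13) + W(12) = 377 + 233 = 610
W(15) = W(14) + W(13) = 610 + 377 = 987
W(16) = W(15) + W(14) = 987 + 610 = 1597

1597


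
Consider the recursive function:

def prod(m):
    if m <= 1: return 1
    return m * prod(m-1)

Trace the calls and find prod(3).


prod(3)
= 3 * prod(2)
= 3 * 2 * prod(1)
= 3 * 2 * 1
= 6

6


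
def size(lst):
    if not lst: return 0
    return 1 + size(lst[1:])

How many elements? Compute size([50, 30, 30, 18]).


size([50, 30, 30, 18]) = 1 + size([30, 30, 18])
size([30, 30, 18]) = 1 + size([30, 18])
size([30, 18]) = 1 + size([18])
size([18]) = 1 + size([])
size([]) = 0  (base case)
Unwinding: 1 + 1 + 1 + 1 + 0 = 4

4


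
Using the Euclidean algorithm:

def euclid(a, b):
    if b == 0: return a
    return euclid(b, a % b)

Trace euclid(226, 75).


euclid(226, 75) = euclid(75, 1)
euclid(75, 1) = euclid(1, 0)
euclid(1, 0) = 1  (base case)

1


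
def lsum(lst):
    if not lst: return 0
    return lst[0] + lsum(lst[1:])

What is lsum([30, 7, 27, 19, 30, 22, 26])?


lsum([30, 7, 27, 19, 30, 22, 26]) = 30 + lsum([7, 27, 19, 30, 22, 26])
lsum([7, 27, 19, 30, 22, 26]) = 7 + lsum([27, 19, 30, 22, 26])
lsum([27, 19, 30, 22, 26]) = 27 + lsum([19, 30, 22, 26])
lsum([19, 30, 22, 26]) = 19 + lsum([30, 22, 26])
lsum([30, 22, 26]) = 30 + lsum([22, 26])
lsum([22, 26]) = 22 + lsum([26])
lsum([26]) = 26 + lsum([])
lsum([]) = 0  (base case)
Total: 30 + 7 + 27 + 19 + 30 + 22 + 26 + 0 = 161

161


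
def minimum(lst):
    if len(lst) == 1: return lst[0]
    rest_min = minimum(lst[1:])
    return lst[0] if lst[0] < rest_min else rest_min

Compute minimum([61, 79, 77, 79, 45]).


minimum([61, 79, 77, 79, 45]): compare 61 with minimum([79, 77, 79, 45])
minimum([79, 77, 79, 45]): compare 79 with minimum([77, 79, 45])
minimum([77, 79, 45]): compare 77 with minimum([79, 45])
minimum([79, 45]): compare 79 with minimum([45])
minimum([45]) = 45  (base case)
Compare 79 with 45 -> 45
Compare 77 with 45 -> 45
Compare 79 with 45 -> 45
Compare 61 with 45 -> 45

45


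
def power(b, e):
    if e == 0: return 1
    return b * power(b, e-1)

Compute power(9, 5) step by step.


power(9, 5)
= 9 * power(9, 4)
= 9 * 9 * power(9, 3)
= 9 * 9 * 9 * power(9, 2)
= 9 * 9 * 9 * 9 * power(9, 1)
= 9 * 9 * 9 * 9 * 9 * power(9, 0)
= 9 * 9 * 9 * 9 * 9 * 1
= 59049

59049


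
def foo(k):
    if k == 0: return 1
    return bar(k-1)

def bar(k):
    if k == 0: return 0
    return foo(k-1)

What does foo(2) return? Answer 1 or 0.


foo(2) = bar(1)
bar(1) = foo(0)
foo(0) = 1  (base case)
Result: 1

1


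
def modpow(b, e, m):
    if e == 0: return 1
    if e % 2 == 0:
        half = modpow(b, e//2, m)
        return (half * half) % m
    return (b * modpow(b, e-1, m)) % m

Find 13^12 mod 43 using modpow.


modpow(13, 12, 43): e is even, compute modpow(13, 6, 43)
  modpow(13, 6, 43): e is even, compute modpow(13, 3, 43)
    modpow(13, 3, 43): e is odd, compute modpow(13, 2, 43)
      modpow(13, 2, 43): e is even, compute modpow(13, 1, 43)
        modpow(13, 1, 43): e is odd, compute modpow(13, 0, 43)
          modpow(13, 0, 43) = 1
        (13 * 1) % 43 = 13
      half=13, (13*13) % 43 = 40
    (13 * 40) % 43 = 4
  half=4, (4*4) % 43 = 16
half=16, (16*16) % 43 = 41

41


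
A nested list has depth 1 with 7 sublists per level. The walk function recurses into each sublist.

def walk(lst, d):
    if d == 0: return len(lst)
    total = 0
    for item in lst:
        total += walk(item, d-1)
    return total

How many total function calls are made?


At depth 0 (root): 1 call
At depth 1: each of 1 parents calls walk on 7 children = 7 calls
Total: 1 + 7 = 8

8


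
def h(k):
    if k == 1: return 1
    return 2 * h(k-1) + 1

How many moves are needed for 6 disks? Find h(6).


h(6) = 2 * h(5) + 1
h(5) = 2 * h(4) + 1
h(4) = 2 * h(3) + 1
h(3) = 2 * h(2) + 1
h(2) = 2 * h(1) + 1
h(1) = 1  (base case)
h(2) = 2 * 1 + 1 = 3
h(3) = 2 * 3 + 1 = 7
h(4) = 2 * 7 + 1 = 15
h(5) = 2 * 15 + 1 = 31
h(6) = 2 * 31 + 1 = 63

63


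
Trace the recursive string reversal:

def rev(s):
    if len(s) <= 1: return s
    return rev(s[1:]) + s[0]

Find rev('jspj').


rev('jspj') = rev('spj') + 'j'
rev('spj') = rev('pj') + 's'
rev('pj') = rev('j') + 'p'
rev('j') = 'j'  (base case)
Concatenating: 'j' + 'p' + 's' + 'j' = 'jpsj'

jpsj


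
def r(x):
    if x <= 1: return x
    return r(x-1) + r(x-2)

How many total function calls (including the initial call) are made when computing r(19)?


Let C(n) = total calls for r(n)
C(0) = 1, C(1) = 1
C(2) = 1 + C(1) + C(0) = 1 + 1 + 1 = 3
C(3) = 1 + C(2) + C(1) = 1 + 3 + 1 = 5
C(4) = 1 + C(3) + C(2) = 1 + 5 + 3 = 9
C(5) = 1 + C(4) + C(3) = 1 + 9 + 5 = 15
C(6) = 1 + C(5) + C(4) = 1 + 15 + 9 = 25
C(7) = 1 + C(6) + C(5) = 1 + 25 + 15 = 41
C(8) = 1 + C(7) + C(6) = 1 + 41 + 25 = 67
C(9) = 1 + C(8) + C(7) = 1 + 67 + 41 = 109
C(10) = 1 + C(9) + C(8) = 1 + 109 + 67 = 177
C(11) = 1 + C(10) + C(9) = 1 + 177 + 109 = 287
C(12) = 1 + C(11) + C(10) = 1 + 287 + 177 = 465
C(13) = 1 + C(12) + C(11) = 1 + 465 + 287 = 753
C(14) = 1 + C(13) + C(12) = 1 + 753 + 465 = 1219
C(15) = 1 + C(14) + C(13) = 1 + 1219 + 753 = 1973
C(16) = 1 + C(15) + C(14) = 1 + 1973 + 1219 = 3193
C(17) = 1 + C(16) + C(15) = 1 + 3193 + 1973 = 5167
C(18) = 1 + C(17) + C(16) = 1 + 5167 + 3193 = 8361
C(19) = 1 + C(18) + C(17) = 1 + 8361 + 5167 = 13529

13529


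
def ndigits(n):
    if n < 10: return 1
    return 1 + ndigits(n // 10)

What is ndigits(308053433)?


ndigits(308053433) = 1 + ndigits(30805343)
ndigits(30805343) = 1 + ndigits(3080534)
ndigits(3080534) = 1 + ndigits(308053)
ndigits(308053) = 1 + ndigits(30805)
ndigits(30805) = 1 + ndigits(3080)
ndigits(3080) = 1 + ndigits(308)
ndigits(308) = 1 + ndigits(30)
ndigits(30) = 1 + ndigits(3)
ndigits(3) = 1  (base case: 3 < 10)
Unwinding: 1 + 1 + 1 + 1 + 1 + 1 + 1 + 1 + 1 = 9

9


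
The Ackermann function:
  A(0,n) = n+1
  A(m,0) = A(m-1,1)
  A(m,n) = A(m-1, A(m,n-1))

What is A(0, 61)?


A(0, 61) = 62
Result: A(0, 61) = 62

62


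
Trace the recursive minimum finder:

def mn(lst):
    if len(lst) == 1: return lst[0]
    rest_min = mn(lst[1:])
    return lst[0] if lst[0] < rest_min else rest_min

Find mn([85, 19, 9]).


mn([85, 19, 9]): compare 85 with mn([19, 9])
mn([19, 9]): compare 19 with mn([9])
mn([9]) = 9  (base case)
Compare 19 with 9 -> 9
Compare 85 with 9 -> 9

9


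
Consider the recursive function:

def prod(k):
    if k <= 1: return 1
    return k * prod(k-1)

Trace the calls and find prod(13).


prod(13)
= 13 * prod(12)
= 13 * 12 * prod(11)
= 13 * 12 * 11 * prod(10)
= 13 * 12 * 11 * 10 * prod(9)
= 13 * 12 * 11 * 10 * 9 * prod(8)
= 13 * 12 * 11 * 10 * 9 * 8 * prod(7)
= 13 * 12 * 11 * 10 * 9 * 8 * 7 * prod(6)
= 13 * 12 * 11 * 10 * 9 * 8 * 7 * 6 * prod(5)
= 13 * 12 * 11 * 10 * 9 * 8 * 7 * 6 * 5 * prod(4)
= 13 * 12 * 11 * 10 * 9 * 8 * 7 * 6 * 5 * 4 * prod(3)
= 13 * 12 * 11 * 10 * 9 * 8 * 7 * 6 * 5 * 4 * 3 * prod(2)
= 13 * 12 * 11 * 10 * 9 * 8 * 7 * 6 * 5 * 4 * 3 * 2 * prod(1)
= 13 * 12 * 11 * 10 * 9 * 8 * 7 * 6 * 5 * 4 * 3 * 2 * 1
= 6227020800

6227020800


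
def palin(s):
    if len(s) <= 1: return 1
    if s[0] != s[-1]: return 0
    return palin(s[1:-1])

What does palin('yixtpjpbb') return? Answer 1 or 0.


palin('yixtpjpbb'): s[0]='y' != s[-1]='b' -> return 0
Result: 0 (not a palindrome)

0


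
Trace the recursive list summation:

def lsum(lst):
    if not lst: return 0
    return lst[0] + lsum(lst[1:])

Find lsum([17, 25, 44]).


lsum([17, 25, 44]) = 17 + lsum([25, 44])
lsum([25, 44]) = 25 + lsum([44])
lsum([44]) = 44 + lsum([])
lsum([]) = 0  (base case)
Total: 17 + 25 + 44 + 0 = 86

86


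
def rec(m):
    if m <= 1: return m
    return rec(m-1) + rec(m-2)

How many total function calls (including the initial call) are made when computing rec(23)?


Let C(n) = total calls for rec(n)
C(0) = 1, C(1) = 1
C(2) = 1 + C(1) + C(0) = 1 + 1 + 1 = 3
C(3) = 1 + C(2) + C(1) = 1 + 3 + 1 = 5
C(4) = 1 + C(3) + C(2) = 1 + 5 + 3 = 9
C(5) = 1 + C(4) + C(3) = 1 + 9 + 5 = 15
C(6) = 1 + C(5) + C(4) = 1 + 15 + 9 = 25
C(7) = 1 + C(6) + C(5) = 1 + 25 + 15 = 41
C(8) = 1 + C(7) + C(6) = 1 + 41 + 25 = 67
C(9) = 1 + C(8) + C(7) = 1 + 67 + 41 = 109
C(10) = 1 + C(9) + C(8) = 1 + 109 + 67 = 177
C(11) = 1 + C(10) + C(9) = 1 + 177 + 109 = 287
C(12) = 1 + C(11) + C(10) = 1 + 287 + 177 = 465
C(13) = 1 + C(12) + C(11) = 1 + 465 + 287 = 753
C(14) = 1 + C(13) + C(12) = 1 + 753 + 465 = 1219
C(15) = 1 + C(14) + C(13) = 1 + 1219 + 753 = 1973
C(16) = 1 + C(15) + C(14) = 1 + 1973 + 1219 = 3193
C(17) = 1 + C(16) + C(15) = 1 + 3193 + 1973 = 5167
C(18) = 1 + C(17) + C(16) = 1 + 5167 + 3193 = 8361
C(19) = 1 + C(18) + C(17) = 1 + 8361 + 5167 = 13529
C(20) = 1 + C(19) + C(18) = 1 + 13529 + 8361 = 21891
C(21) = 1 + C(20) + C(19) = 1 + 21891 + 13529 = 35421
C(22) = 1 + C(21) + C(20) = 1 + 35421 + 21891 = 57313
C(23) = 1 + C(22) + C(21) = 1 + 57313 + 35421 = 92735

92735


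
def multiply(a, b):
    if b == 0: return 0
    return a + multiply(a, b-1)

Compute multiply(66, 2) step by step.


multiply(66, 2) = 66 + multiply(66, 1)
multiply(66, 1) = 66 + multiply(66, 0)
multiply(66, 0) = 0  (base case)
Total: 66 + 66 + 0 = 132

132


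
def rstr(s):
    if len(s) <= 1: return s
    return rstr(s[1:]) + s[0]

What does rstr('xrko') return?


rstr('xrko') = rstr('rko') + 'x'
rstr('rko') = rstr('ko') + 'r'
rstr('ko') = rstr('o') + 'k'
rstr('o') = 'o'  (base case)
Concatenating: 'o' + 'k' + 'r' + 'x' = 'okrx'

okrx


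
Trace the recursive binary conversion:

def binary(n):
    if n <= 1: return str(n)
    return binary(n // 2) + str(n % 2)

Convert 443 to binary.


binary(443) = binary(221) + '1'
binary(221) = binary(110) + '1'
binary(110) = binary(55) + '0'
binary(55) = binary(27) + '1'
binary(27) = binary(13) + '1'
binary(13) = binary(6) + '1'
binary(6) = binary(3) + '0'
binary(3) = binary(1) + '1'
binary(1) = '1'  (base case)
Concatenating: '1' + '1' + '0' + '1' + '1' + '1' + '0' + '1' + '1' = '110111011'

110111011


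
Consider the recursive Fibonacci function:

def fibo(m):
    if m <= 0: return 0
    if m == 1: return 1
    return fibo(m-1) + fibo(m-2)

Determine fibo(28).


Computing fibo(28) bottom-up:
fibo(0) = 0
fibo(1) = 1
fibo(2) = fibo(1) + fibo(0) = 1 + 0 = 1
fibo(3) = fibo(2) + fibo(1) = 1 + 1 = 2
fibo(4) = fibo(3) + fibo(2) = 2 + 1 = 3
fibo(5) = fibo(4) + fibo(3) = 3 + 2 = 5
fibo(6) = fibo(5) + fibo(4) = 5 + 3 = 8
fibo(7) = fibo(6) + fibo(5) = 8 + 5 = 13
fibo(8) = fibo(7) + fibo(6) = 13 + 8 = 21
fibo(9) = fibo(8) + fibo(7) = 21 + 13 = 34
fibo(10) = fibo(9) + fibo(8) = 34 + 21 = 55
fibo(11) = fibo(10) + fibo(9) = 55 + 34 = 89
fibo(12) = fibo(11) + fibo(10) = 89 + 55 = 144
fibo(13) = fibo(12) + fibo(11) = 144 + 89 = 233
fibo(14) = fibo(13) + fibo(12) = 233 + 144 = 377
fibo(15) = fibo(14) + fibo(13) = 377 + 233 = 610
fibo(16) = fibo(15) + fibo(14) = 610 + 377 = 987
fibo(17) = fibo(16) + fibo(15) = 987 + 610 = 1597
fibo(18) = fibo(17) + fibo(16) = 1597 + 987 = 2584
fibo(19) = fibo(18) + fibo(17) = 2584 + 1597 = 4181
fibo(20) = fibo(19) + fibo(18) = 4181 + 2584 = 6765
fibo(21) = fibo(20) + fibo(19) = 6765 + 4181 = 10946
fibo(22) = fibo(21) + fibo(20) = 10946 + 6765 = 17711
fibo(23) = fibo(22) + fibo(21) = 17711 + 10946 = 28657
fibo(24) = fibo(23) + fibo(22) = 28657 + 17711 = 46368
fibo(25) = fibo(24) + fibo(23) = 46368 + 28657 = 75025
fibo(26) = fibo(25) + fibo(24) = 75025 + 46368 = 121393
fibo(27) = fibo(26) + fibo(25) = 121393 + 75025 = 196418
fibo(28) = fibo(27) + fibo(26) = 196418 + 121393 = 317811

317811


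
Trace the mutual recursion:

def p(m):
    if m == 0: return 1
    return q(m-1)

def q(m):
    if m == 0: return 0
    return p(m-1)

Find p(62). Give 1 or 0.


p(62) = q(61)
q(61) = p(60)
p(60) = q(59)
q(59) = p(58)
p(58) = q(57)
q(57) = p(56)
p(56) = q(55)
q(55) = p(54)
p(54) = q(53)
q(53) = p(52)
p(52) = q(51)
q(51) = p(50)
p(50) = q(49)
q(49) = p(48)
p(48) = q(47)
q(47) = p(46)
p(46) = q(45)
q(45) = p(44)
p(44) = q(43)
q(43) = p(42)
p(42) = q(41)
q(41) = p(40)
p(40) = q(39)
q(39) = p(38)
p(38) = q(37)
q(37) = p(36)
p(36) = q(35)
q(35) = p(34)
p(34) = q(33)
q(33) = p(32)
p(32) = q(31)
q(31) = p(30)
p(30) = q(29)
q(29) = p(28)
p(28) = q(27)
q(27) = p(26)
p(26) = q(25)
q(25) = p(24)
p(24) = q(23)
q(23) = p(22)
p(22) = q(21)
q(21) = p(20)
p(20) = q(19)
q(19) = p(18)
p(18) = q(17)
q(17) = p(16)
p(16) = q(15)
q(15) = p(14)
p(14) = q(13)
q(13) = p(12)
p(12) = q(11)
q(11) = p(10)
p(10) = q(9)
q(9) = p(8)
p(8) = q(7)
q(7) = p(6)
p(6) = q(5)
q(5) = p(4)
p(4) = q(3)
q(3) = p(2)
p(2) = q(1)
q(1) = p(0)
p(0) = 1  (base case)
Result: 1

1


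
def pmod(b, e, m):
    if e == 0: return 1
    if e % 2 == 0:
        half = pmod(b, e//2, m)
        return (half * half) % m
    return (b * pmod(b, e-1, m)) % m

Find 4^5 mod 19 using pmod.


pmod(4, 5, 19): e is odd, compute pmod(4, 4, 19)
  pmod(4, 4, 19): e is even, compute pmod(4, 2, 19)
    pmod(4, 2, 19): e is even, compute pmod(4, 1, 19)
      pmod(4, 1, 19): e is odd, compute pmod(4, 0, 19)
        pmod(4, 0, 19) = 1
      (4 * 1) % 19 = 4
    half=4, (4*4) % 19 = 16
  half=16, (16*16) % 19 = 9
(4 * 9) % 19 = 17

17


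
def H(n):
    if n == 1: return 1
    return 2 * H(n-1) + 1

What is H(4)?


H(4) = 2 * H(3) + 1
H(3) = 2 * H(2) + 1
H(2) = 2 * H(1) + 1
H(1) = 1  (base case)
H(2) = 2 * 1 + 1 = 3
H(3) = 2 * 3 + 1 = 7
H(4) = 2 * 7 + 1 = 15

15


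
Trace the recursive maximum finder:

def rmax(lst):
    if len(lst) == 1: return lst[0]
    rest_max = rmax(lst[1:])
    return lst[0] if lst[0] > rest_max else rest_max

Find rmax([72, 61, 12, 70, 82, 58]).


rmax([72, 61, 12, 70, 82, 58]): compare 72 with rmax([61, 12, 70, 82, 58])
rmax([61, 12, 70, 82, 58]): compare 61 with rmax([12, 70, 82, 58])
rmax([12, 70, 82, 58]): compare 12 with rmax([70, 82, 58])
rmax([70, 82, 58]): compare 70 with rmax([82, 58])
rmax([82, 58]): compare 82 with rmax([58])
rmax([58]) = 58  (base case)
Compare 82 with 58 -> 82
Compare 70 with 82 -> 82
Compare 12 with 82 -> 82
Compare 61 with 82 -> 82
Compare 72 with 82 -> 82

82


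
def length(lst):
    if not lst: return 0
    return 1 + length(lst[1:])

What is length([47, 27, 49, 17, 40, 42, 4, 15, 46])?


length([47, 27, 49, 17, 40, 42, 4, 15, 46]) = 1 + length([27, 49, 17, 40, 42, 4, 15, 46])
length([27, 49, 17, 40, 42, 4, 15, 46]) = 1 + length([49, 17, 40, 42, 4, 15, 46])
length([49, 17, 40, 42, 4, 15, 46]) = 1 + length([17, 40, 42, 4, 15, 46])
length([17, 40, 42, 4, 15, 46]) = 1 + length([40, 42, 4, 15, 46])
length([40, 42, 4, 15, 46]) = 1 + length([42, 4, 15, 46])
length([42, 4, 15, 46]) = 1 + length([4, 15, 46])
length([4, 15, 46]) = 1 + length([15, 46])
length([15, 46]) = 1 + length([46])
length([46]) = 1 + length([])
length([]) = 0  (base case)
Unwinding: 1 + 1 + 1 + 1 + 1 + 1 + 1 + 1 + 1 + 0 = 9

9


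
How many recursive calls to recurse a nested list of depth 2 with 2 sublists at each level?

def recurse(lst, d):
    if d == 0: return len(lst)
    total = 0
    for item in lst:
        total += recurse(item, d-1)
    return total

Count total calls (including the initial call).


At depth 0 (root): 1 call
At depth 1: each of 1 parents calls recurse on 2 children = 2 calls
At depth 2: each of 2 parents calls recurse on 2 children = 4 calls
Total: 1 + 2 + 4 = 7

7


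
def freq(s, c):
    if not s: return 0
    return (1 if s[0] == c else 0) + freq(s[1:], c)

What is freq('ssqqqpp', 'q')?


s[0]='s' != 'q' -> 0
s[0]='s' != 'q' -> 0
s[0]='q' == 'q' -> 1
s[0]='q' == 'q' -> 1
s[0]='q' == 'q' -> 1
s[0]='p' != 'q' -> 0
s[0]='p' != 'q' -> 0
Sum: 0 + 0 + 1 + 1 + 1 + 0 + 0 = 3

3


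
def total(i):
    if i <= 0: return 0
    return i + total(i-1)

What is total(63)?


total(63)
= 63 + 62 + 61 + 60 + 59 + 58 + 57 + 56 + 55 + 54 + 53 + 52 + 51 + 50 + 49 + 48 + 47 + 46 + 45 + 44 + 43 + 42 + 41 + 40 + 39 + 38 + 37 + 36 + 35 + 34 + 33 + 32 + 31 + 30 + 29 + 28 + 27 + 26 + 25 + 24 + 23 + 22 + 21 + 20 + 19 + 18 + 17 + 16 + 15 + 14 + 13 + 12 + 11 + 10 + 9 + 8 + 7 + 6 + 5 + 4 + 3 + 2 + 1 + total(0)
= 63 + 62 + 61 + 60 + 59 + 58 + 57 + 56 + 55 + 54 + 53 + 52 + 51 + 50 + 49 + 48 + 47 + 46 + 45 + 44 + 43 + 42 + 41 + 40 + 39 + 38 + 37 + 36 + 35 + 34 + 33 + 32 + 31 + 30 + 29 + 28 + 27 + 26 + 25 + 24 + 23 + 22 + 21 + 20 + 19 + 18 + 17 + 16 + 15 + 14 + 13 + 12 + 11 + 10 + 9 + 8 + 7 + 6 + 5 + 4 + 3 + 2 + 1 + 0
= 2016

2016


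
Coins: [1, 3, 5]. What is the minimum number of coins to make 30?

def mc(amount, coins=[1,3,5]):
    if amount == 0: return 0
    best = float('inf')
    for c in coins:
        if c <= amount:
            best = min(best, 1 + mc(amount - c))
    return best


Building up with DP:
mc(0) = 0
mc(1) = min(1+mc(0)=1+0=1) = 1
mc(2) = min(1+mc(1)=1+1=2) = 2
mc(3) = min(1+mc(2)=1+2=3, 1+mc(0)=1+0=1) = 1
mc(4) = min(1+mc(3)=1+1=2, 1+mc(1)=1+1=2) = 2
mc(5) = min(1+mc(4)=1+2=3, 1+mc(2)=1+2=3, 1+mc(0)=1+0=1) = 1
mc(6) = min(1+mc(5)=1+1=2, 1+mc(3)=1+1=2, 1+mc(1)=1+1=2) = 2
mc(7) = min(1+mc(6)=1+2=3, 1+mc(4)=1+2=3, 1+mc(2)=1+2=3) = 3
mc(8) = min(1+mc(7)=1+3=4, 1+mc(5)=1+1=2, 1+mc(3)=1+1=2) = 2
mc(9) = min(1+mc(8)=1+2=3, 1+mc(6)=1+2=3, 1+mc(4)=1+2=3) = 3
mc(10) = min(1+mc(9)=1+3=4, 1+mc(7)=1+3=4, 1+mc(5)=1+1=2) = 2
mc(11) = min(1+mc(10)=1+2=3, 1+mc(8)=1+2=3, 1+mc(6)=1+2=3) = 3
mc(12) = min(1+mc(11)=1+3=4, 1+mc(9)=1+3=4, 1+mc(7)=1+3=4) = 4
mc(13) = min(1+mc(12)=1+4=5, 1+mc(10)=1+2=3, 1+mc(8)=1+2=3) = 3
mc(14) = min(1+mc(13)=1+3=4, 1+mc(11)=1+3=4, 1+mc(9)=1+3=4) = 4
mc(15) = min(1+mc(14)=1+4=5, 1+mc(12)=1+4=5, 1+mc(10)=1+2=3) = 3
mc(16) = min(1+mc(15)=1+3=4, 1+mc(13)=1+3=4, 1+mc(11)=1+3=4) = 4
mc(17) = min(1+mc(16)=1+4=5, 1+mc(14)=1+4=5, 1+mc(12)=1+4=5) = 5
mc(18) = min(1+mc(17)=1+5=6, 1+mc(15)=1+3=4, 1+mc(13)=1+3=4) = 4
mc(19) = min(1+mc(18)=1+4=5, 1+mc(16)=1+4=5, 1+mc(14)=1+4=5) = 5
mc(20) = min(1+mc(19)=1+5=6, 1+mc(17)=1+5=6, 1+mc(15)=1+3=4) = 4
mc(21) = min(1+mc(20)=1+4=5, 1+mc(18)=1+4=5, 1+mc(16)=1+4=5) = 5
mc(22) = min(1+mc(21)=1+5=6, 1+mc(19)=1+5=6, 1+mc(17)=1+5=6) = 6
mc(23) = min(1+mc(22)=1+6=7, 1+mc(20)=1+4=5, 1+mc(18)=1+4=5) = 5
mc(24) = min(1+mc(23)=1+5=6, 1+mc(21)=1+5=6, 1+mc(19)=1+5=6) = 6
mc(25) = min(1+mc(24)=1+6=7, 1+mc(22)=1+6=7, 1+mc(20)=1+4=5) = 5
mc(26) = min(1+mc(25)=1+5=6, 1+mc(23)=1+5=6, 1+mc(21)=1+5=6) = 6
mc(27) = min(1+mc(26)=1+6=7, 1+mc(24)=1+6=7, 1+mc(22)=1+6=7) = 7
mc(28) = min(1+mc(27)=1+7=8, 1+mc(25)=1+5=6, 1+mc(23)=1+5=6) = 6
mc(29) = min(1+mc(28)=1+6=7, 1+mc(26)=1+6=7, 1+mc(24)=1+6=7) = 7
mc(30) = min(1+mc(29)=1+7=8, 1+mc(27)=1+7=8, 1+mc(25)=1+5=6) = 6

6


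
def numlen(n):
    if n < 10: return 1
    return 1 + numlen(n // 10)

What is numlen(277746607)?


numlen(277746607) = 1 + numlen(27774660)
numlen(27774660) = 1 + numlen(2777466)
numlen(2777466) = 1 + numlen(277746)
numlen(277746) = 1 + numlen(27774)
numlen(27774) = 1 + numlen(2777)
numlen(2777) = 1 + numlen(277)
numlen(277) = 1 + numlen(27)
numlen(27) = 1 + numlen(2)
numlen(2) = 1  (base case: 2 < 10)
Unwinding: 1 + 1 + 1 + 1 + 1 + 1 + 1 + 1 + 1 = 9

9


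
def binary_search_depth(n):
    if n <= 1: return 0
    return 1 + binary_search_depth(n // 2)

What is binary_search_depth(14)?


14 / 2 = 7
7 / 2 = 3
3 / 2 = 1
Reached 1 after 3 halvings

3


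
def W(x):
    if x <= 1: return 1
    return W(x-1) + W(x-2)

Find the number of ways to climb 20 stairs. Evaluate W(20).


Building up from base cases:
W(0) = 1
W(1) = 1
W(2) = W(1) + W(0) = 1 + 1 = 2
W(3) = W(2) + W(1) = 2 + 1 = 3
W(4) = W(3) + W(2) = 3 + 2 = 5
W(5) = W(4) + W(3) = 5 + 3 = 8
W(6) = W(5) + W(4) = 8 + 5 = 13
W(7) = W(6) + W(5) = 13 + 8 = 21
W(8) = W(7) + W(6) = 21 + 13 = 34
W(9) = W(8) + W(7) = 34 + 21 = 55
W(10) = W(9) + W(8) = 55 + 34 = 89
W(11) = W(10) + W(9) = 89 + 55 = 144
W(12) = W(11) + W(10) = 144 + 89 = 233
W(13) = W(12) + W(11) = 233 + 144 = 377
W(14) = W(13) + W(12) = 377 + 233 = 610
W(15) = W(14) + W(13) = 610 + 377 = 987
W(16) = W(15) + W(14) = 987 + 610 = 1597
W(17) = W(16) + W(15) = 1597 + 987 = 2584
W(18) = W(17) + W(16) = 2584 + 1597 = 4181
W(19) = W(18) + W(17) = 4181 + 2584 = 6765
W(20) = W(19) + W(18) = 6765 + 4181 = 10946

10946


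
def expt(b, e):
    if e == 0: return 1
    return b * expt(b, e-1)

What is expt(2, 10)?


expt(2, 10)
= 2 * expt(2, 9)
= 2 * 2 * expt(2, 8)
= 2 * 2 * 2 * expt(2, 7)
= 2 * 2 * 2 * 2 * expt(2, 6)
= 2 * 2 * 2 * 2 * 2 * expt(2, 5)
= 2 * 2 * 2 * 2 * 2 * 2 * expt(2, 4)
= 2 * 2 * 2 * 2 * 2 * 2 * 2 * expt(2, 3)
= 2 * 2 * 2 * 2 * 2 * 2 * 2 * 2 * expt(2, 2)
= 2 * 2 * 2 * 2 * 2 * 2 * 2 * 2 * 2 * expt(2, 1)
= 2 * 2 * 2 * 2 * 2 * 2 * 2 * 2 * 2 * 2 * expt(2, 0)
= 2 * 2 * 2 * 2 * 2 * 2 * 2 * 2 * 2 * 2 * 1
= 1024

1024


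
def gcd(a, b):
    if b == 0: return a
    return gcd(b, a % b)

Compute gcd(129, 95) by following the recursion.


gcd(129, 95) = gcd(95, 34)
gcd(95, 34) = gcd(34, 27)
gcd(34, 27) = gcd(27, 7)
gcd(27, 7) = gcd(7, 6)
gcd(7, 6) = gcd(6, 1)
gcd(6, 1) = gcd(1, 0)
gcd(1, 0) = 1  (base case)

1


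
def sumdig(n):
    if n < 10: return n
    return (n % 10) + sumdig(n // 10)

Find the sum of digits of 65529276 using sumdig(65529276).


sumdig(65529276) = 6 + sumdig(6552927)
sumdig(6552927) = 7 + sumdig(655292)
sumdig(655292) = 2 + sumdig(65529)
sumdig(65529) = 9 + sumdig(6552)
sumdig(6552) = 2 + sumdig(655)
sumdig(655) = 5 + sumdig(65)
sumdig(65) = 5 + sumdig(6)
sumdig(6) = 6  (base case)
Total: 6 + 7 + 2 + 9 + 2 + 5 + 5 + 6 = 42

42


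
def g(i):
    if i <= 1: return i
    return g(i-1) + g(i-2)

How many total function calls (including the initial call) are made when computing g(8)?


Let C(n) = total calls for g(n)
C(0) = 1, C(1) = 1
C(2) = 1 + C(1) + C(0) = 1 + 1 + 1 = 3
C(3) = 1 + C(2) + C(1) = 1 + 3 + 1 = 5
C(4) = 1 + C(3) + C(2) = 1 + 5 + 3 = 9
C(5) = 1 + C(4) + C(3) = 1 + 9 + 5 = 15
C(6) = 1 + C(5) + C(4) = 1 + 15 + 9 = 25
C(7) = 1 + C(6) + C(5) = 1 + 25 + 15 = 41
C(8) = 1 + C(7) + C(6) = 1 + 41 + 25 = 67

67


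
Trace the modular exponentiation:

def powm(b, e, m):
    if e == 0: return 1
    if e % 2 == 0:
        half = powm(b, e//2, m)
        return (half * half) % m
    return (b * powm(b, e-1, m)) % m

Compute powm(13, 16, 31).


powm(13, 16, 31): e is even, compute powm(13, 8, 31)
  powm(13, 8, 31): e is even, compute powm(13, 4, 31)
    powm(13, 4, 31): e is even, compute powm(13, 2, 31)
      powm(13, 2, 31): e is even, compute powm(13, 1, 31)
        powm(13, 1, 31): e is odd, compute powm(13, 0, 31)
          powm(13, 0, 31) = 1
        (13 * 1) % 31 = 13
      half=13, (13*13) % 31 = 14
    half=14, (14*14) % 31 = 10
  half=10, (10*10) % 31 = 7
half=7, (7*7) % 31 = 18

18


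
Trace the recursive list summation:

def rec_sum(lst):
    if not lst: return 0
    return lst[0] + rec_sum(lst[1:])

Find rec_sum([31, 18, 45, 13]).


rec_sum([31, 18, 45, 13]) = 31 + rec_sum([18, 45, 13])
rec_sum([18, 45, 13]) = 18 + rec_sum([45, 13])
rec_sum([45, 13]) = 45 + rec_sum([13])
rec_sum([13]) = 13 + rec_sum([])
rec_sum([]) = 0  (base case)
Total: 31 + 18 + 45 + 13 + 0 = 107

107


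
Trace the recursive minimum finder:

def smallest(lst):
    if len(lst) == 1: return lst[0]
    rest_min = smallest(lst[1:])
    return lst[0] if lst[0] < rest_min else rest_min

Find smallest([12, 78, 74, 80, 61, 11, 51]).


smallest([12, 78, 74, 80, 61, 11, 51]): compare 12 with smallest([78, 74, 80, 61, 11, 51])
smallest([78, 74, 80, 61, 11, 51]): compare 78 with smallest([74, 80, 61, 11, 51])
smallest([74, 80, 61, 11, 51]): compare 74 with smallest([80, 61, 11, 51])
smallest([80, 61, 11, 51]): compare 80 with smallest([61, 11, 51])
smallest([61, 11, 51]): compare 61 with smallest([11, 51])
smallest([11, 51]): compare 11 with smallest([51])
smallest([51]) = 51  (base case)
Compare 11 with 51 -> 11
Compare 61 with 11 -> 11
Compare 80 with 11 -> 11
Compare 74 with 11 -> 11
Compare 78 with 11 -> 11
Compare 12 with 11 -> 11

11


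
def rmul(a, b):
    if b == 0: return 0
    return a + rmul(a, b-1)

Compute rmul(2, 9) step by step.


rmul(2, 9) = 2 + rmul(2, 8)
rmul(2, 8) = 2 + rmul(2, 7)
rmul(2, 7) = 2 + rmul(2, 6)
rmul(2, 6) = 2 + rmul(2, 5)
rmul(2, 5) = 2 + rmul(2, 4)
rmul(2, 4) = 2 + rmul(2, 3)
rmul(2, 3) = 2 + rmul(2, 2)
rmul(2, 2) = 2 + rmul(2, 1)
rmul(2, 1) = 2 + rmul(2, 0)
rmul(2, 0) = 0  (base case)
Total: 2 + 2 + 2 + 2 + 2 + 2 + 2 + 2 + 2 + 0 = 18

18


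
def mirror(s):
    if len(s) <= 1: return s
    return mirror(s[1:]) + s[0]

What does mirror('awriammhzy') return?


mirror('awriammhzy') = mirror('wriammhzy') + 'a'
mirror('wriammhzy') = mirror('riammhzy') + 'w'
mirror('riammhzy') = mirror('iammhzy') + 'r'
mirror('iammhzy') = mirror('ammhzy') + 'i'
mirror('ammhzy') = mirror('mmhzy') + 'a'
mirror('mmhzy') = mirror('mhzy') + 'm'
mirror('mhzy') = mirror('hzy') + 'm'
mirror('hzy') = mirror('zy') + 'h'
mirror('zy') = mirror('y') + 'z'
mirror('y') = 'y'  (base case)
Concatenating: 'y' + 'z' + 'h' + 'm' + 'm' + 'a' + 'i' + 'r' + 'w' + 'a' = 'yzhmmairwa'

yzhmmairwa


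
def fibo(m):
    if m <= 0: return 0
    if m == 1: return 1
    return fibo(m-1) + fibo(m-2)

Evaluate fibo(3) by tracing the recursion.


Computing fibo(3) bottom-up:
fibo(0) = 0
fibo(1) = 1
fibo(2) = fibo(1) + fibo(0) = 1 + 0 = 1
fibo(3) = fibo(2) + fibo(1) = 1 + 1 = 2

2


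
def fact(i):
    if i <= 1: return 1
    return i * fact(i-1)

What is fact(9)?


fact(9)
= 9 * fact(8)
= 9 * 8 * fact(7)
= 9 * 8 * 7 * fact(6)
= 9 * 8 * 7 * 6 * fact(5)
= 9 * 8 * 7 * 6 * 5 * fact(4)
= 9 * 8 * 7 * 6 * 5 * 4 * fact(3)
= 9 * 8 * 7 * 6 * 5 * 4 * 3 * fact(2)
= 9 * 8 * 7 * 6 * 5 * 4 * 3 * 2 * fact(1)
= 9 * 8 * 7 * 6 * 5 * 4 * 3 * 2 * 1
= 362880

362880


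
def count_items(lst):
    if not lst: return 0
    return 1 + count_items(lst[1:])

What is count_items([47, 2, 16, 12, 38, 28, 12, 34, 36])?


count_items([47, 2, 16, 12, 38, 28, 12, 34, 36]) = 1 + count_items([2, 16, 12, 38, 28, 12, 34, 36])
count_items([2, 16, 12, 38, 28, 12, 34, 36]) = 1 + count_items([16, 12, 38, 28, 12, 34, 36])
count_items([16, 12, 38, 28, 12, 34, 36]) = 1 + count_items([12, 38, 28, 12, 34, 36])
count_items([12, 38, 28, 12, 34, 36]) = 1 + count_items([38, 28, 12, 34, 36])
count_items([38, 28, 12, 34, 36]) = 1 + count_items([28, 12, 34, 36])
count_items([28, 12, 34, 36]) = 1 + count_items([12, 34, 36])
count_items([12, 34, 36]) = 1 + count_items([34, 36])
count_items([34, 36]) = 1 + count_items([36])
count_items([36]) = 1 + count_items([])
count_items([]) = 0  (base case)
Unwinding: 1 + 1 + 1 + 1 + 1 + 1 + 1 + 1 + 1 + 0 = 9

9


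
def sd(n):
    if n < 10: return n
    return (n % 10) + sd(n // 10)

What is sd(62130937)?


sd(62130937) = 7 + sd(6213093)
sd(6213093) = 3 + sd(621309)
sd(621309) = 9 + sd(62130)
sd(62130) = 0 + sd(6213)
sd(6213) = 3 + sd(621)
sd(621) = 1 + sd(62)
sd(62) = 2 + sd(6)
sd(6) = 6  (base case)
Total: 7 + 3 + 9 + 0 + 3 + 1 + 2 + 6 = 31

31


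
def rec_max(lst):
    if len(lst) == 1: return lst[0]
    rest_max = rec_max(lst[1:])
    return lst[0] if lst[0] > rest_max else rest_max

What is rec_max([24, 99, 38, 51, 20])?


rec_max([24, 99, 38, 51, 20]): compare 24 with rec_max([99, 38, 51, 20])
rec_max([99, 38, 51, 20]): compare 99 with rec_max([38, 51, 20])
rec_max([38, 51, 20]): compare 38 with rec_max([51, 20])
rec_max([51, 20]): compare 51 with rec_max([20])
rec_max([20]) = 20  (base case)
Compare 51 with 20 -> 51
Compare 38 with 51 -> 51
Compare 99 with 51 -> 99
Compare 24 with 99 -> 99

99


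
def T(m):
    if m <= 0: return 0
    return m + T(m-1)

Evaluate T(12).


T(12)
= 12 + 11 + 10 + 9 + 8 + 7 + 6 + 5 + 4 + 3 + 2 + 1 + T(0)
= 12 + 11 + 10 + 9 + 8 + 7 + 6 + 5 + 4 + 3 + 2 + 1 + 0
= 78

78


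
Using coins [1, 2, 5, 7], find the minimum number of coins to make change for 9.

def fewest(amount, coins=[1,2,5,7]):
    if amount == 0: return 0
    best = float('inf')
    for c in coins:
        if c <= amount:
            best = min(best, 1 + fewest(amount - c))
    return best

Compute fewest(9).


Building up with DP:
fewest(0) = 0
fewest(1) = min(1+fewest(0)=1+0=1) = 1
fewest(2) = min(1+fewest(1)=1+1=2, 1+fewest(0)=1+0=1) = 1
fewest(3) = min(1+fewest(2)=1+1=2, 1+fewest(1)=1+1=2) = 2
fewest(4) = min(1+fewest(3)=1+2=3, 1+fewest(2)=1+1=2) = 2
fewest(5) = min(1+fewest(4)=1+2=3, 1+fewest(3)=1+2=3, 1+fewest(0)=1+0=1) = 1
fewest(6) = min(1+fewest(5)=1+1=2, 1+fewest(4)=1+2=3, 1+fewest(1)=1+1=2) = 2
fewest(7) = min(1+fewest(6)=1+2=3, 1+fewest(5)=1+1=2, 1+fewest(2)=1+1=2, 1+fewest(0)=1+0=1) = 1
fewest(8) = min(1+fewest(7)=1+1=2, 1+fewest(6)=1+2=3, 1+fewest(3)=1+2=3, 1+fewest(1)=1+1=2) = 2
fewest(9) = min(1+fewest(8)=1+2=3, 1+fewest(7)=1+1=2, 1+fewest(4)=1+2=3, 1+fewest(2)=1+1=2) = 2

2


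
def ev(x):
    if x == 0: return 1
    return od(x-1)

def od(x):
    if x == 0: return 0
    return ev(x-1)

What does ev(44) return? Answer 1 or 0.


ev(44) = od(43)
od(43) = ev(42)
ev(42) = od(41)
od(41) = ev(40)
ev(40) = od(39)
od(39) = ev(38)
ev(38) = od(37)
od(37) = ev(36)
ev(36) = od(35)
od(35) = ev(34)
ev(34) = od(33)
od(33) = ev(32)
ev(32) = od(31)
od(31) = ev(30)
ev(30) = od(29)
od(29) = ev(28)
ev(28) = od(27)
od(27) = ev(26)
ev(26) = od(25)
od(25) = ev(24)
ev(24) = od(23)
od(23) = ev(22)
ev(22) = od(21)
od(21) = ev(20)
ev(20) = od(19)
od(19) = ev(18)
ev(18) = od(17)
od(17) = ev(16)
ev(16) = od(15)
od(15) = ev(14)
ev(14) = od(13)
od(13) = ev(12)
ev(12) = od(11)
od(11) = ev(10)
ev(10) = od(9)
od(9) = ev(8)
ev(8) = od(7)
od(7) = ev(6)
ev(6) = od(5)
od(5) = ev(4)
ev(4) = od(3)
od(3) = ev(2)
ev(2) = od(1)
od(1) = ev(0)
ev(0) = 1  (base case)
Result: 1

1


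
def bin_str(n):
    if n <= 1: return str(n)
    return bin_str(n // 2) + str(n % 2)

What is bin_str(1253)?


bin_str(1253) = bin_str(626) + '1'
bin_str(626) = bin_str(313) + '0'
bin_str(313) = bin_str(156) + '1'
bin_str(156) = bin_str(78) + '0'
bin_str(78) = bin_str(39) + '0'
bin_str(39) = bin_str(19) + '1'
bin_str(19) = bin_str(9) + '1'
bin_str(9) = bin_str(4) + '1'
bin_str(4) = bin_str(2) + '0'
bin_str(2) = bin_str(1) + '0'
bin_str(1) = '1'  (base case)
Concatenating: '1' + '0' + '0' + '1' + '1' + '1' + '0' + '0' + '1' + '0' + '1' = '10011100101'

10011100101


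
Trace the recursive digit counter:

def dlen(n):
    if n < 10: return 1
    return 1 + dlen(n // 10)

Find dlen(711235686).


dlen(711235686) = 1 + dlen(71123568)
dlen(71123568) = 1 + dlen(7112356)
dlen(7112356) = 1 + dlen(711235)
dlen(711235) = 1 + dlen(71123)
dlen(71123) = 1 + dlen(7112)
dlen(7112) = 1 + dlen(711)
dlen(711) = 1 + dlen(71)
dlen(71) = 1 + dlen(7)
dlen(7) = 1  (base case: 7 < 10)
Unwinding: 1 + 1 + 1 + 1 + 1 + 1 + 1 + 1 + 1 = 9

9


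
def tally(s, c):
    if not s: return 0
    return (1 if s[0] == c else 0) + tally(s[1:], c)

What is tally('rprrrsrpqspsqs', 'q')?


s[0]='r' != 'q' -> 0
s[0]='p' != 'q' -> 0
s[0]='r' != 'q' -> 0
s[0]='r' != 'q' -> 0
s[0]='r' != 'q' -> 0
s[0]='s' != 'q' -> 0
s[0]='r' != 'q' -> 0
s[0]='p' != 'q' -> 0
s[0]='q' == 'q' -> 1
s[0]='s' != 'q' -> 0
s[0]='p' != 'q' -> 0
s[0]='s' != 'q' -> 0
s[0]='q' == 'q' -> 1
s[0]='s' != 'q' -> 0
Sum: 0 + 0 + 0 + 0 + 0 + 0 + 0 + 0 + 1 + 0 + 0 + 0 + 1 + 0 = 2

2


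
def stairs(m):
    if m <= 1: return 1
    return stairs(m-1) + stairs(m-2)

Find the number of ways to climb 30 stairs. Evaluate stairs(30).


Building up from base cases:
stairs(0) = 1
stairs(1) = 1
stairs(2) = stairs(1) + stairs(0) = 1 + 1 = 2
stairs(3) = stairs(2) + stairs(1) = 2 + 1 = 3
stairs(4) = stairs(3) + stairs(2) = 3 + 2 = 5
stairs(5) = stairs(4) + stairs(3) = 5 + 3 = 8
stairs(6) = stairs(5) + stairs(4) = 8 + 5 = 13
stairs(7) = stairs(6) + stairs(5) = 13 + 8 = 21
stairs(8) = stairs(7) + stairs(6) = 21 + 13 = 34
stairs(9) = stairs(8) + stairs(7) = 34 + 21 = 55
stairs(10) = stairs(9) + stairs(8) = 55 + 34 = 89
stairs(11) = stairs(10) + stairs(9) = 89 + 55 = 144
stairs(12) = stairs(11) + stairs(10) = 144 + 89 = 233
stairs(13) = stairs(12) + stairs(11) = 233 + 144 = 377
stairs(14) = stairs(13) + stairs(12) = 377 + 233 = 610
stairs(15) = stairs(14) + stairs(13) = 610 + 377 = 987
stairs(16) = stairs(15) + stairs(14) = 987 + 610 = 1597
stairs(17) = stairs(16) + stairs(15) = 1597 + 987 = 2584
stairs(18) = stairs(17) + stairs(16) = 2584 + 1597 = 4181
stairs(19) = stairs(18) + stairs(17) = 4181 + 2584 = 6765
stairs(20) = stairs(19) + stairs(18) = 6765 + 4181 = 10946
stairs(21) = stairs(20) + stairs(19) = 10946 + 6765 = 17711
stairs(22) = stairs(21) + stairs(20) = 17711 + 10946 = 28657
stairs(23) = stairs(22) + stairs(21) = 28657 + 17711 = 46368
stairs(24) = stairs(23) + stairs(22) = 46368 + 28657 = 75025
stairs(25) = stairs(24) + stairs(23) = 75025 + 46368 = 121393
stairs(26) = stairs(25) + stairs(24) = 121393 + 75025 = 196418
stairs(27) = stairs(26) + stairs(25) = 196418 + 121393 = 317811
stairs(28) = stairs(27) + stairs(26) = 317811 + 196418 = 514229
stairs(29) = stairs(28) + stairs(27) = 514229 + 317811 = 832040
stairs(30) = stairs(29) + stairs(28) = 832040 + 514229 = 1346269

1346269


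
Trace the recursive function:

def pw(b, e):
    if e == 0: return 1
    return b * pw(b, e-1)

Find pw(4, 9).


pw(4, 9)
= 4 * pw(4, 8)
= 4 * 4 * pw(4, 7)
= 4 * 4 * 4 * pw(4, 6)
= 4 * 4 * 4 * 4 * pw(4, 5)
= 4 * 4 * 4 * 4 * 4 * pw(4, 4)
= 4 * 4 * 4 * 4 * 4 * 4 * pw(4, 3)
= 4 * 4 * 4 * 4 * 4 * 4 * 4 * pw(4, 2)
= 4 * 4 * 4 * 4 * 4 * 4 * 4 * 4 * pw(4, 1)
= 4 * 4 * 4 * 4 * 4 * 4 * 4 * 4 * 4 * pw(4, 0)
= 4 * 4 * 4 * 4 * 4 * 4 * 4 * 4 * 4 * 1
= 262144

262144


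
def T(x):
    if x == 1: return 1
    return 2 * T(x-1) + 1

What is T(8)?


T(8) = 2 * T(7) + 1
T(7) = 2 * T(6) + 1
T(6) = 2 * T(5) + 1
T(5) = 2 * T(4) + 1
T(4) = 2 * T(3) + 1
T(3) = 2 * T(2) + 1
T(2) = 2 * T(1) + 1
T(1) = 1  (base case)
T(2) = 2 * 1 + 1 = 3
T(3) = 2 * 3 + 1 = 7
T(4) = 2 * 7 + 1 = 15
T(5) = 2 * 15 + 1 = 31
T(6) = 2 * 31 + 1 = 63
T(7) = 2 * 63 + 1 = 127
T(8) = 2 * 127 + 1 = 255

255


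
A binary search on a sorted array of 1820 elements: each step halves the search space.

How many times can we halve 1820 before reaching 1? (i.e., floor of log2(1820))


1820 / 2 = 910
910 / 2 = 455
455 / 2 = 227
227 / 2 = 113
113 / 2 = 56
56 / 2 = 28
28 / 2 = 14
14 / 2 = 7
7 / 2 = 3
3 / 2 = 1
Reached 1 after 10 halvings

10
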